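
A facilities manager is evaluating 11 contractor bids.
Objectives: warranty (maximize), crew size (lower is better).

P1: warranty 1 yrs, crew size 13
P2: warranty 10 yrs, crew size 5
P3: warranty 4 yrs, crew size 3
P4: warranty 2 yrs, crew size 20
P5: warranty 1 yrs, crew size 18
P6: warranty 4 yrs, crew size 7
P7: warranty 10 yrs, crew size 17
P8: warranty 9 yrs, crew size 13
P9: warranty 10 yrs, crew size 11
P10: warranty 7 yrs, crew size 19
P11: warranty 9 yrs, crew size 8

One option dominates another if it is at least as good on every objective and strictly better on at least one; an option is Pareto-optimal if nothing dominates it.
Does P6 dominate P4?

Yes

P6 vs P4: warranty 4≥2, crew size 7≤20 — P6 is at least as good on every objective with at least one strict improvement.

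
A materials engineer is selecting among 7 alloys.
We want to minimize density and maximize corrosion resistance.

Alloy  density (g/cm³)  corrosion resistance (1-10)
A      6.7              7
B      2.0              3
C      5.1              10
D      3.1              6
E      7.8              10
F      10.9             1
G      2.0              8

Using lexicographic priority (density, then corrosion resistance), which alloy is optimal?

G

First minimize density: best is 2.0, kept {B, G}.
Then maximize corrosion resistance: best is 8, kept {G}.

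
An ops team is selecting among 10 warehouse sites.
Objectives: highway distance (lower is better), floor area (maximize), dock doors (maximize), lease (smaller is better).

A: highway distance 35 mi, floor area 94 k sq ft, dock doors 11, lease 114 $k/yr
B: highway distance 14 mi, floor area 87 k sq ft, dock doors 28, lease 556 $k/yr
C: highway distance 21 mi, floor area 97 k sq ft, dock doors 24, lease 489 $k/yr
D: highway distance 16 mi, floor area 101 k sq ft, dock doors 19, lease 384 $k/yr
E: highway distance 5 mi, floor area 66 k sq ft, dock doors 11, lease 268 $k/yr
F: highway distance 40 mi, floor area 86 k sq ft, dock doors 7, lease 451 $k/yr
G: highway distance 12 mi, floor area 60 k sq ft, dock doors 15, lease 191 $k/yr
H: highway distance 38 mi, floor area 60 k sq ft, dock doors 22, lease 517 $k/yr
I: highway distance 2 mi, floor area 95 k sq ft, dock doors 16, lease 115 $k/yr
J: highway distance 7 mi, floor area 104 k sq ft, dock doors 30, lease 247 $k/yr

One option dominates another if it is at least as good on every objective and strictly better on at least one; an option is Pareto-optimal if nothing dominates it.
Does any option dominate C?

J vs C: highway distance 7≤21, floor area 104≥97, dock doors 30≥24, lease 247≤489 — J is at least as good on every objective and strictly better on at least one, so J dominates C.

Yes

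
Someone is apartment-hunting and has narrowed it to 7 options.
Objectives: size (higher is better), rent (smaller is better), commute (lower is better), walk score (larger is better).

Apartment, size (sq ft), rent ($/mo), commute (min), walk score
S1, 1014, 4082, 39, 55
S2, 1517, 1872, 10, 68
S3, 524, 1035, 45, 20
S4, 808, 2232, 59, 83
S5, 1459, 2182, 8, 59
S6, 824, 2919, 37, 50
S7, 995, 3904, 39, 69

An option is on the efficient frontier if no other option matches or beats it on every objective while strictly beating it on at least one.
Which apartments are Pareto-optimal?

S1: dominated by S2 (size 1517≥1014, rent 1872≤4082, commute 10≤39, walk score 68≥55).
S2: not dominated (best size).
S3: not dominated (best rent).
S4: not dominated (best walk score).
S5: not dominated (best commute).
S6: dominated by S2 (size 1517≥824, rent 1872≤2919, commute 10≤37, walk score 68≥50).
S7: not dominated.

S2, S3, S4, S5, S7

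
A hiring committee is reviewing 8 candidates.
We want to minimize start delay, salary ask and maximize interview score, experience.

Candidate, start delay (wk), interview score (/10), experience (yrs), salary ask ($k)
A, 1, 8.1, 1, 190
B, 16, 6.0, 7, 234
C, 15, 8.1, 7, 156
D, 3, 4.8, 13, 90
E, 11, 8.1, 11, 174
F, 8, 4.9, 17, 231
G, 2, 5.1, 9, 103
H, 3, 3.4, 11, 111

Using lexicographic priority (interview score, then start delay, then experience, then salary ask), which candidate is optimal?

A

First maximize interview score: best is 8.1, kept {A, C, E}.
Then minimize start delay: best is 1, kept {A}.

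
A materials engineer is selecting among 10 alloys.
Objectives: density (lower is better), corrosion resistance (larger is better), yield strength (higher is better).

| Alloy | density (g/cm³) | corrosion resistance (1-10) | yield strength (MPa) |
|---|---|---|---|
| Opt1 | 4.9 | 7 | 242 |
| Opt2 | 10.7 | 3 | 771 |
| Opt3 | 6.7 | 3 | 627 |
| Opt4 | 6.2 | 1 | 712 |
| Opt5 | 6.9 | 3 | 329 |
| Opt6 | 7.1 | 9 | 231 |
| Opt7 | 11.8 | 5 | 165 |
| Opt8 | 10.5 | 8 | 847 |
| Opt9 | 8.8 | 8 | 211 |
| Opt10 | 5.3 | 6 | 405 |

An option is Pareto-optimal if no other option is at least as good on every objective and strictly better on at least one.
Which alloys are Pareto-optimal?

Opt1: not dominated (best density).
Opt2: dominated by Opt8 (density 10.5≤10.7, corrosion resistance 8≥3, yield strength 847≥771).
Opt3: not dominated.
Opt4: not dominated.
Opt5: dominated by Opt3 (density 6.7≤6.9, corrosion resistance 3≥3, yield strength 627≥329).
Opt6: not dominated (best corrosion resistance).
Opt7: dominated by Opt1 (density 4.9≤11.8, corrosion resistance 7≥5, yield strength 242≥165).
Opt8: not dominated (best yield strength).
Opt9: dominated by Opt6 (density 7.1≤8.8, corrosion resistance 9≥8, yield strength 231≥211).
Opt10: not dominated.

Opt1, Opt3, Opt4, Opt6, Opt8, Opt10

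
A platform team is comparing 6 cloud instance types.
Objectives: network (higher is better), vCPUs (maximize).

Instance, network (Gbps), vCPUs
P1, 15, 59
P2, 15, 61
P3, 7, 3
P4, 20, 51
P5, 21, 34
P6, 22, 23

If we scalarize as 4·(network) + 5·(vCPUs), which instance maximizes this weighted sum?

P1: 4·15 + 5·59 = 355
P2: 4·15 + 5·61 = 365
P3: 4·7 + 5·3 = 43
P4: 4·20 + 5·51 = 335
P5: 4·21 + 5·34 = 254
P6: 4·22 + 5·23 = 203
Highest: P2 at 365.

P2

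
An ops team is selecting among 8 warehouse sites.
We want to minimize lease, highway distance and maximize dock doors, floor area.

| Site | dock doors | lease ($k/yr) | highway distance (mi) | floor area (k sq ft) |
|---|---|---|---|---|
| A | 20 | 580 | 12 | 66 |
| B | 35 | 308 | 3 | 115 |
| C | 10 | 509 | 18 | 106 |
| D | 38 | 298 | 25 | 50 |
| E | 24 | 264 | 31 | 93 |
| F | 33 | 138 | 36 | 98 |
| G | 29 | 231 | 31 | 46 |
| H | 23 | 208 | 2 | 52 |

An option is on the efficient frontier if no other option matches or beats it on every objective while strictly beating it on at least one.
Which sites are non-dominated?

B, D, E, F, G, H

A: dominated by B (dock doors 35≥20, lease 308≤580, highway distance 3≤12, floor area 115≥66).
B: not dominated (best floor area).
C: dominated by B (dock doors 35≥10, lease 308≤509, highway distance 3≤18, floor area 115≥106).
D: not dominated (best dock doors).
E: not dominated.
F: not dominated (best lease).
G: not dominated.
H: not dominated (best highway distance).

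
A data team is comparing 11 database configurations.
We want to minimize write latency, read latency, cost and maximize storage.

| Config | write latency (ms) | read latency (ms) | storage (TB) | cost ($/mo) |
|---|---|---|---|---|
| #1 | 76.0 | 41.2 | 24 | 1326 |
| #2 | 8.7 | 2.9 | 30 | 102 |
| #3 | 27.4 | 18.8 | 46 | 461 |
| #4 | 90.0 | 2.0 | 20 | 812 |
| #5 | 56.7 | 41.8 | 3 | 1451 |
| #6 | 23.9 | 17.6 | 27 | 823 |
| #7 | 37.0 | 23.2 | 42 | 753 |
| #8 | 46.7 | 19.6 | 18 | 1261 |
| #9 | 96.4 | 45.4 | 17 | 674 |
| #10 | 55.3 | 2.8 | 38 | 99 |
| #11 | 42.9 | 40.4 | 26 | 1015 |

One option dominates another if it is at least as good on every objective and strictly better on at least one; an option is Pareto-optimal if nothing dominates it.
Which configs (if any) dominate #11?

#2: write latency 8.7≤42.9, read latency 2.9≤40.4, storage 30≥26, cost 102≤1015 — dominates #11.
#3: write latency 27.4≤42.9, read latency 18.8≤40.4, storage 46≥26, cost 461≤1015 — dominates #11.
#6: write latency 23.9≤42.9, read latency 17.6≤40.4, storage 27≥26, cost 823≤1015 — dominates #11.
#7: write latency 37.0≤42.9, read latency 23.2≤40.4, storage 42≥26, cost 753≤1015 — dominates #11.
Others (#1, #4, #5, #8, #9, #10) are each worse than #11 on at least one objective.

#2, #3, #6, #7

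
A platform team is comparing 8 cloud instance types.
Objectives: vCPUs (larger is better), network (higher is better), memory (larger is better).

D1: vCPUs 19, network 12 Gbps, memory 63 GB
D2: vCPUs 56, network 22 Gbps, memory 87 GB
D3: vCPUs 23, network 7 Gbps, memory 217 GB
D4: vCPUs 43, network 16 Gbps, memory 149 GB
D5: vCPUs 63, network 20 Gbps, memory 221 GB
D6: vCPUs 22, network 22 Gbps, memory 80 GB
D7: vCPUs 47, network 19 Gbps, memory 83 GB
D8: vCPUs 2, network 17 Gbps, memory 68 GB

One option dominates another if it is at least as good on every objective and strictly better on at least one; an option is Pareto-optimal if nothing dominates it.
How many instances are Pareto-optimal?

2

D1: dominated by D2 (vCPUs 56≥19, network 22≥12, memory 87≥63).
D2: not dominated.
D3: dominated by D5 (vCPUs 63≥23, network 20≥7, memory 221≥217).
D4: dominated by D5 (vCPUs 63≥43, network 20≥16, memory 221≥149).
D5: not dominated (best vCPUs).
D6: dominated by D2 (vCPUs 56≥22, network 22≥22, memory 87≥80).
D7: dominated by D2 (vCPUs 56≥47, network 22≥19, memory 87≥83).
D8: dominated by D2 (vCPUs 56≥2, network 22≥17, memory 87≥68).
Pareto-optimal: D2, D5 → 2.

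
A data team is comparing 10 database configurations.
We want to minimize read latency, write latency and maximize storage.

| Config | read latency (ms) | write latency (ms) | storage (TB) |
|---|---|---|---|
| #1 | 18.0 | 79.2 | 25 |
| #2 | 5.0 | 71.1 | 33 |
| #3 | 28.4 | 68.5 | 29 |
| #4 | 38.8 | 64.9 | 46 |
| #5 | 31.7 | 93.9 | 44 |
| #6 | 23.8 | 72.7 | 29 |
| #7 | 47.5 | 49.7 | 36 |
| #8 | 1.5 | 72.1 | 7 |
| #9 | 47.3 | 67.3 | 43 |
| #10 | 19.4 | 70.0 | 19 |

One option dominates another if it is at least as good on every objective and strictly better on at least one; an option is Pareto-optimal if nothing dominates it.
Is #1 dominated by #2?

#2 vs #1: read latency 5.0≤18.0, write latency 71.1≤79.2, storage 33≥25 — #2 is at least as good on every objective with at least one strict improvement.

Yes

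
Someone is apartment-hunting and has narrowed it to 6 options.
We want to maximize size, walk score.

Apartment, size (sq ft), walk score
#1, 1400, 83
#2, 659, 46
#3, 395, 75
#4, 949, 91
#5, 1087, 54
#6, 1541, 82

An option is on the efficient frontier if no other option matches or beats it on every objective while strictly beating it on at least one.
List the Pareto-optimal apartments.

#1, #4, #6

#1: not dominated.
#2: dominated by #1 (size 1400≥659, walk score 83≥46).
#3: dominated by #1 (size 1400≥395, walk score 83≥75).
#4: not dominated (best walk score).
#5: dominated by #1 (size 1400≥1087, walk score 83≥54).
#6: not dominated (best size).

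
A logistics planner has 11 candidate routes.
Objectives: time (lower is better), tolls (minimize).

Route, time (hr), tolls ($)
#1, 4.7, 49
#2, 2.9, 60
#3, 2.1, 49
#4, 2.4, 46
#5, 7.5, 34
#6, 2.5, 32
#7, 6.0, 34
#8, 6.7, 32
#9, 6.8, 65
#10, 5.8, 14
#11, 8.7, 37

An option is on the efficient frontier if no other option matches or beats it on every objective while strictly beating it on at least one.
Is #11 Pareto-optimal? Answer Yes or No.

No

#5 vs #11: time 7.5≤8.7, tolls 34≤37 — #5 is at least as good on every objective and strictly better on at least one, so #5 dominates #11.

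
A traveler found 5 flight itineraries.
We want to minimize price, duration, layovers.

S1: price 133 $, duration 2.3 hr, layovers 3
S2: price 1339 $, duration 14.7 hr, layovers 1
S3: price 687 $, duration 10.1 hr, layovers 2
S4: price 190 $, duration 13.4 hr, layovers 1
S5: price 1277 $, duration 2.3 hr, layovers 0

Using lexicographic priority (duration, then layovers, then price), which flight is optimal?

S5

First minimize duration: best is 2.3, kept {S1, S5}.
Then minimize layovers: best is 0, kept {S5}.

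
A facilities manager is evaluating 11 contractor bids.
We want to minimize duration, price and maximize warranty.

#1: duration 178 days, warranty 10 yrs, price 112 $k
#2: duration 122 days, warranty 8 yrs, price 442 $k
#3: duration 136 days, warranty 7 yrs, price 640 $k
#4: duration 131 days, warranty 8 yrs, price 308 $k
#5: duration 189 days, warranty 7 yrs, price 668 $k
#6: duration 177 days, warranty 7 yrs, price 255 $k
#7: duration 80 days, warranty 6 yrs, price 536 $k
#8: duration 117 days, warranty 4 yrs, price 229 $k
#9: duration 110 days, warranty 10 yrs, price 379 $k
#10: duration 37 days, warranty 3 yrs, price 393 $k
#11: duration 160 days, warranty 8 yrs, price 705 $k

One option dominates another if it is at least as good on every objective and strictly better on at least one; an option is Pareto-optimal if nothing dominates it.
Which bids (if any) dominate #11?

#2, #4, #9

#2: duration 122≤160, warranty 8≥8, price 442≤705 — dominates #11.
#4: duration 131≤160, warranty 8≥8, price 308≤705 — dominates #11.
#9: duration 110≤160, warranty 10≥8, price 379≤705 — dominates #11.
Others (#1, #3, #5, #6, #7, #8, #10) are each worse than #11 on at least one objective.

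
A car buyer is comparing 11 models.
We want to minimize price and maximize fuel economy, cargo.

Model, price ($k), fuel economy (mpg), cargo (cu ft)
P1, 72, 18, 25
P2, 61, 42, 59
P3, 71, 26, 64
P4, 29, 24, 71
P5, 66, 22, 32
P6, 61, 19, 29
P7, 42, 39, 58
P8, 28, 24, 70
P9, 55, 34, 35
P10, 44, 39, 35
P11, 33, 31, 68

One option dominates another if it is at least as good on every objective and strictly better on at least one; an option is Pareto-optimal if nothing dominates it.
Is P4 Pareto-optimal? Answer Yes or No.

P1: worse on price (72 vs 29).
P2: worse on price (61 vs 29).
P3: worse on price (71 vs 29).
P5: worse on price (66 vs 29).
P6: worse on price (61 vs 29).
P7: worse on price (42 vs 29).
P8: worse on cargo (70 vs 71).
P9: worse on price (55 vs 29).
P10: worse on price (44 vs 29).
P11: worse on price (33 vs 29).
No option is at least as good as P4 on every objective and strictly better on one.

Yes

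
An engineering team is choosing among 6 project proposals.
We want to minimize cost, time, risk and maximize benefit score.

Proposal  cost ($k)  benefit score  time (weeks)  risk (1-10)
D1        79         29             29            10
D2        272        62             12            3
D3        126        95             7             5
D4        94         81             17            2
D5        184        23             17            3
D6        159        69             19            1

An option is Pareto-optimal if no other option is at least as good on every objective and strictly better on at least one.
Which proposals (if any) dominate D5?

D4

D4: cost 94≤184, benefit score 81≥23, time 17≤17, risk 2≤3 — dominates D5.
Others (D1, D2, D3, D6) are each worse than D5 on at least one objective.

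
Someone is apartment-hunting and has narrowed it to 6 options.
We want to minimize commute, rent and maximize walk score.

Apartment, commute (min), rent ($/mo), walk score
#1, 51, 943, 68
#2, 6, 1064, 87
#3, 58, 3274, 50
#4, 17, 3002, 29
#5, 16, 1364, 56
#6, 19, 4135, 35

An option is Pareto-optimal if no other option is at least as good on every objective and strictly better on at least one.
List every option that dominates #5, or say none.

#2

#2: commute 6≤16, rent 1064≤1364, walk score 87≥56 — dominates #5.
Others (#1, #3, #4, #6) are each worse than #5 on at least one objective.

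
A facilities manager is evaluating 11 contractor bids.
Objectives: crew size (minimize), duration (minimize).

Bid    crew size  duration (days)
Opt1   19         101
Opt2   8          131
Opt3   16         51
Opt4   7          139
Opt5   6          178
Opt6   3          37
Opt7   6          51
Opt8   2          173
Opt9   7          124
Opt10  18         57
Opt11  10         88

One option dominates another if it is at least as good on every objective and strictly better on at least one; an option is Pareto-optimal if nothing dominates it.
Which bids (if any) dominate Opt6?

none

Opt1: worse on crew size (19 vs 3).
Opt2: worse on crew size (8 vs 3).
Opt3: worse on crew size (16 vs 3).
Opt4: worse on crew size (7 vs 3).
Opt5: worse on crew size (6 vs 3).
Opt7: worse on crew size (6 vs 3).
Opt8: worse on duration (173 vs 37).
Opt9: worse on crew size (7 vs 3).
Opt10: worse on crew size (18 vs 3).
Opt11: worse on crew size (10 vs 3).
No option dominates Opt6.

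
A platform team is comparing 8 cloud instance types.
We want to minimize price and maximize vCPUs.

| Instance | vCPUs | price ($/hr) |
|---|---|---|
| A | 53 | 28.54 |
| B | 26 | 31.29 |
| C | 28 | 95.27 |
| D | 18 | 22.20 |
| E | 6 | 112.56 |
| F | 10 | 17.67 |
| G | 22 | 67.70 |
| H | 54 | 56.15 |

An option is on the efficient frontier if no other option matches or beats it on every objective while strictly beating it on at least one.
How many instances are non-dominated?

4

A: not dominated.
B: dominated by A (vCPUs 53≥26, price 28.54≤31.29).
C: dominated by A (vCPUs 53≥28, price 28.54≤95.27).
D: not dominated.
E: dominated by A (vCPUs 53≥6, price 28.54≤112.56).
F: not dominated (best price).
G: dominated by A (vCPUs 53≥22, price 28.54≤67.70).
H: not dominated (best vCPUs).
Pareto-optimal: A, D, F, H → 4.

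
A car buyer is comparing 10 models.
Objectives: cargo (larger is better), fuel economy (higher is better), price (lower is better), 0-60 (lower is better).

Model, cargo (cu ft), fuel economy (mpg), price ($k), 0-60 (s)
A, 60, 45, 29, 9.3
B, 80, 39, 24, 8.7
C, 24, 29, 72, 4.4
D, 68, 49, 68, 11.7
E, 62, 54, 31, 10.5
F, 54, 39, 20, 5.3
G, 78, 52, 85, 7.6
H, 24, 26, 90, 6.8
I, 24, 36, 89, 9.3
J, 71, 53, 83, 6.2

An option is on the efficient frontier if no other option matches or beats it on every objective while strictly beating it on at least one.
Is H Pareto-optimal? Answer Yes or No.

No

C vs H: cargo 24≥24, fuel economy 29≥26, price 72≤90, 0-60 4.4≤6.8 — C is at least as good on every objective and strictly better on at least one, so C dominates H.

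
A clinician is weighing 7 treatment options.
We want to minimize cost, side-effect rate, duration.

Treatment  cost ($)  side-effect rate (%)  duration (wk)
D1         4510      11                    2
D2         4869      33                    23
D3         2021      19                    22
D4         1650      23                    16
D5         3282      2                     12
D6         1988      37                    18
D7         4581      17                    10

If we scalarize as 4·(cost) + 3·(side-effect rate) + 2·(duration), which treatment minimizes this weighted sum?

D4

D1: 4·4510 + 3·11 + 2·2 = 18077
D2: 4·4869 + 3·33 + 2·23 = 19621
D3: 4·2021 + 3·19 + 2·22 = 8185
D4: 4·1650 + 3·23 + 2·16 = 6701
D5: 4·3282 + 3·2 + 2·12 = 13158
D6: 4·1988 + 3·37 + 2·18 = 8099
D7: 4·4581 + 3·17 + 2·10 = 18395
Lowest: D4 at 6701.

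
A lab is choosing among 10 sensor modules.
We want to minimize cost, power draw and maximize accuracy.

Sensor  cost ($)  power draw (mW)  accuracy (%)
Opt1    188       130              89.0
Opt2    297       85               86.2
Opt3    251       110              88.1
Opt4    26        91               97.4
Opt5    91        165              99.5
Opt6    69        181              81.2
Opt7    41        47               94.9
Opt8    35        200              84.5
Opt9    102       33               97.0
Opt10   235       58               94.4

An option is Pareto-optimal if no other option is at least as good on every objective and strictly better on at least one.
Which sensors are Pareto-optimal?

Opt1: dominated by Opt4 (cost 26≤188, power draw 91≤130, accuracy 97.4≥89.0).
Opt2: dominated by Opt7 (cost 41≤297, power draw 47≤85, accuracy 94.9≥86.2).
Opt3: dominated by Opt4 (cost 26≤251, power draw 91≤110, accuracy 97.4≥88.1).
Opt4: not dominated (best cost).
Opt5: not dominated (best accuracy).
Opt6: dominated by Opt4 (cost 26≤69, power draw 91≤181, accuracy 97.4≥81.2).
Opt7: not dominated.
Opt8: dominated by Opt4 (cost 26≤35, power draw 91≤200, accuracy 97.4≥84.5).
Opt9: not dominated (best power draw).
Opt10: dominated by Opt7 (cost 41≤235, power draw 47≤58, accuracy 94.9≥94.4).

Opt4, Opt5, Opt7, Opt9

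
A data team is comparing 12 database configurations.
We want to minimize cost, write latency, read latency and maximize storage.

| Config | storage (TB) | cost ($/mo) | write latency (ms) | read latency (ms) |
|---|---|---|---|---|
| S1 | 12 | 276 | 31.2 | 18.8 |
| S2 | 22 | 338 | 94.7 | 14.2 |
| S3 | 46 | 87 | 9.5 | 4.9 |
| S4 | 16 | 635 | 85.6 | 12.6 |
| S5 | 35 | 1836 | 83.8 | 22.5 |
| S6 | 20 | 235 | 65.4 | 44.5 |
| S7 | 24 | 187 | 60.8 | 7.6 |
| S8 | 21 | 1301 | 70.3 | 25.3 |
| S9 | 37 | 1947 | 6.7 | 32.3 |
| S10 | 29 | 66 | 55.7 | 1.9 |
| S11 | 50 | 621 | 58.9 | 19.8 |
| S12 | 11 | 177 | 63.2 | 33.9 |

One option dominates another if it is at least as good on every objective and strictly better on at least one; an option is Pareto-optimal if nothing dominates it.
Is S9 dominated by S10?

S10 vs S9: S10 is worse on storage (29 vs 37), so it does not dominate S9.

No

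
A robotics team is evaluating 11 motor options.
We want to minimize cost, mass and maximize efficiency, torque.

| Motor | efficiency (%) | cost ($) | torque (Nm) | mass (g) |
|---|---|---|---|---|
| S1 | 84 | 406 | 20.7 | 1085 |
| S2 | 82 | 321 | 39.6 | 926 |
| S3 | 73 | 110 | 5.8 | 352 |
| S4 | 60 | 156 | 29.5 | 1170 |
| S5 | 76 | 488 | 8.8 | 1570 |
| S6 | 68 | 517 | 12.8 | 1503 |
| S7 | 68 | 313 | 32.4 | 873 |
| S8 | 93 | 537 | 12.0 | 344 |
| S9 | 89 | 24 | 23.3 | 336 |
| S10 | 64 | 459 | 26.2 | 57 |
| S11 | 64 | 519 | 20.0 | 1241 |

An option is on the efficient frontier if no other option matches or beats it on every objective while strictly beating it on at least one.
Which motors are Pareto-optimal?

S1: dominated by S9 (efficiency 89≥84, cost 24≤406, torque 23.3≥20.7, mass 336≤1085).
S2: not dominated (best torque).
S3: dominated by S9 (efficiency 89≥73, cost 24≤110, torque 23.3≥5.8, mass 336≤352).
S4: not dominated.
S5: dominated by S1 (efficiency 84≥76, cost 406≤488, torque 20.7≥8.8, mass 1085≤1570).
S6: dominated by S1 (efficiency 84≥68, cost 406≤517, torque 20.7≥12.8, mass 1085≤1503).
S7: not dominated.
S8: not dominated (best efficiency).
S9: not dominated (best cost).
S10: not dominated (best mass).
S11: dominated by S1 (efficiency 84≥64, cost 406≤519, torque 20.7≥20.0, mass 1085≤1241).

S2, S4, S7, S8, S9, S10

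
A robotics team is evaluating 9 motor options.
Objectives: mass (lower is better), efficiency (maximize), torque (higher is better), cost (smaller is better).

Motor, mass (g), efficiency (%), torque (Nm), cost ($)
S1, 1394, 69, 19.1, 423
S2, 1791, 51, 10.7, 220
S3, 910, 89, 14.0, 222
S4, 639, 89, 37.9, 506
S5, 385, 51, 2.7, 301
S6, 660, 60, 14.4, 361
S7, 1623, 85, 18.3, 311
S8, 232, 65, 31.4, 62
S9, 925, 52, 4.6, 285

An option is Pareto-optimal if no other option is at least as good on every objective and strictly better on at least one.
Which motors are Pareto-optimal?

S1: not dominated.
S2: dominated by S8 (mass 232≤1791, efficiency 65≥51, torque 31.4≥10.7, cost 62≤220).
S3: not dominated.
S4: not dominated (best torque).
S5: dominated by S8 (mass 232≤385, efficiency 65≥51, torque 31.4≥2.7, cost 62≤301).
S6: dominated by S8 (mass 232≤660, efficiency 65≥60, torque 31.4≥14.4, cost 62≤361).
S7: not dominated.
S8: not dominated (best mass).
S9: dominated by S3 (mass 910≤925, efficiency 89≥52, torque 14.0≥4.6, cost 222≤285).

S1, S3, S4, S7, S8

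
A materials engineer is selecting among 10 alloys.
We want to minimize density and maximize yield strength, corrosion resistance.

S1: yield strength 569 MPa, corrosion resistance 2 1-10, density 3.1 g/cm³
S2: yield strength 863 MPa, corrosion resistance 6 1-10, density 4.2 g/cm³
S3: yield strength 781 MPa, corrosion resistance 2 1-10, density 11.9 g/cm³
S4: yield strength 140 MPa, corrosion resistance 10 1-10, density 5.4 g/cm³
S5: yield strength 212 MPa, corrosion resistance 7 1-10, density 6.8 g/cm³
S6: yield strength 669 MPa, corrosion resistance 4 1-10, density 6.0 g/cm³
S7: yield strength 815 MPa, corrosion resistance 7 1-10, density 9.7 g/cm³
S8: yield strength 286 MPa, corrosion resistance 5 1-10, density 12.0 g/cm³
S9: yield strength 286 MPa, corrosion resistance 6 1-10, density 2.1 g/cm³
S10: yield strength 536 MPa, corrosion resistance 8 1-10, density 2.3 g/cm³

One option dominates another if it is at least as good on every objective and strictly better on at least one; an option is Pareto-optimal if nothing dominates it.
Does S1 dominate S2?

No

S1 vs S2: S1 is worse on yield strength (569 vs 863), so it does not dominate S2.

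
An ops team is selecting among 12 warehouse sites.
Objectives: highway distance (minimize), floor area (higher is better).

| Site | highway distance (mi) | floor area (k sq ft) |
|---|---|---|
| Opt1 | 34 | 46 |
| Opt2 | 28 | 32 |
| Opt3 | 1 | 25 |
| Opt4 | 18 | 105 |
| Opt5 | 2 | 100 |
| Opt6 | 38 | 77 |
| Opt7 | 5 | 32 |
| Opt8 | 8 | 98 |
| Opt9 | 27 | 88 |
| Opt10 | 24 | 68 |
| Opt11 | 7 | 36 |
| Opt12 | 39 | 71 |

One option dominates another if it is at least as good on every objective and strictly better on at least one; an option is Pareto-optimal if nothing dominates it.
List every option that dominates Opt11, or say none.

Opt5

Opt5: highway distance 2≤7, floor area 100≥36 — dominates Opt11.
Others (Opt1, Opt2, Opt3, Opt4, Opt6, Opt7, Opt8, Opt9, Opt10, Opt12) are each worse than Opt11 on at least one objective.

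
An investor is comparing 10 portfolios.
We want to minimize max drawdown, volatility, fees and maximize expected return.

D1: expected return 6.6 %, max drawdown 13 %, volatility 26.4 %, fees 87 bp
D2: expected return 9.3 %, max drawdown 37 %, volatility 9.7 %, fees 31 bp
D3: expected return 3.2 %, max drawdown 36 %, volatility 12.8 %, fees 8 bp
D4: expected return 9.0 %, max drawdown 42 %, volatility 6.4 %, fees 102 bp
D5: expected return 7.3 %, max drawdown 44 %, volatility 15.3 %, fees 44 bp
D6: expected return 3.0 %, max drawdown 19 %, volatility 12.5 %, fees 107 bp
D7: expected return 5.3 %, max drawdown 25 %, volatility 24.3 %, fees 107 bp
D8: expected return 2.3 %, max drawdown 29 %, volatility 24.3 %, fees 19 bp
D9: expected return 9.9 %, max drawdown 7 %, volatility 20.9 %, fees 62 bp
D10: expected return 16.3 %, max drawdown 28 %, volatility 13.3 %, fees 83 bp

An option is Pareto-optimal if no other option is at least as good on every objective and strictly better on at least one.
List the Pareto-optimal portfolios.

D2, D3, D4, D6, D8, D9, D10

D1: dominated by D9 (expected return 9.9≥6.6, max drawdown 7≤13, volatility 20.9≤26.4, fees 62≤87).
D2: not dominated.
D3: not dominated (best fees).
D4: not dominated (best volatility).
D5: dominated by D2 (expected return 9.3≥7.3, max drawdown 37≤44, volatility 9.7≤15.3, fees 31≤44).
D6: not dominated.
D7: dominated by D9 (expected return 9.9≥5.3, max drawdown 7≤25, volatility 20.9≤24.3, fees 62≤107).
D8: not dominated.
D9: not dominated (best max drawdown).
D10: not dominated (best expected return).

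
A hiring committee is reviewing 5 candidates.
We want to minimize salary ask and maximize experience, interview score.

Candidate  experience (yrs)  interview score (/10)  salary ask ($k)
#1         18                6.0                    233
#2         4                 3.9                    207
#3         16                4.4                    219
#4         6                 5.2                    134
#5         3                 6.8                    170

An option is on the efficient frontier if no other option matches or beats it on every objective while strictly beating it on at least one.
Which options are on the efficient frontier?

#1, #3, #4, #5

#1: not dominated (best experience).
#2: dominated by #4 (experience 6≥4, interview score 5.2≥3.9, salary ask 134≤207).
#3: not dominated.
#4: not dominated (best salary ask).
#5: not dominated (best interview score).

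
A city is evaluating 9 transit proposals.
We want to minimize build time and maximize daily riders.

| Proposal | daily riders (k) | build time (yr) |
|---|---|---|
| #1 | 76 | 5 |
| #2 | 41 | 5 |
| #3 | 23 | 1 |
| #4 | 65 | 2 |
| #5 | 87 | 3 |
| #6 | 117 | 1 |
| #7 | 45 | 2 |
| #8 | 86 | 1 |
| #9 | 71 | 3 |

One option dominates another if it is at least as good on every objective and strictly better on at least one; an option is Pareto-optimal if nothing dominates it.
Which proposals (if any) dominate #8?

#6: daily riders 117≥86, build time 1≤1 — dominates #8.
Others (#1, #2, #3, #4, #5, #7, #9) are each worse than #8 on at least one objective.

#6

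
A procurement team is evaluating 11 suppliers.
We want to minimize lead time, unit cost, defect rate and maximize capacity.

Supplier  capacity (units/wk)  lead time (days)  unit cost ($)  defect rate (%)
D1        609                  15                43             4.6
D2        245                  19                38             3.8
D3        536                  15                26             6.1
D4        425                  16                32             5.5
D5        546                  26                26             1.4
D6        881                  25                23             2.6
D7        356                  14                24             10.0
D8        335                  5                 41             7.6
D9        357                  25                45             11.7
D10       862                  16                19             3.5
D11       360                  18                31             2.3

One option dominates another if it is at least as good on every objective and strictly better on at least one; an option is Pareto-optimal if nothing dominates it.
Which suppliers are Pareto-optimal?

D1: not dominated.
D2: dominated by D10 (capacity 862≥245, lead time 16≤19, unit cost 19≤38, defect rate 3.5≤3.8).
D3: not dominated.
D4: dominated by D10 (capacity 862≥425, lead time 16≤16, unit cost 19≤32, defect rate 3.5≤5.5).
D5: not dominated (best defect rate).
D6: not dominated (best capacity).
D7: not dominated.
D8: not dominated (best lead time).
D9: dominated by D1 (capacity 609≥357, lead time 15≤25, unit cost 43≤45, defect rate 4.6≤11.7).
D10: not dominated (best unit cost).
D11: not dominated.

D1, D3, D5, D6, D7, D8, D10, D11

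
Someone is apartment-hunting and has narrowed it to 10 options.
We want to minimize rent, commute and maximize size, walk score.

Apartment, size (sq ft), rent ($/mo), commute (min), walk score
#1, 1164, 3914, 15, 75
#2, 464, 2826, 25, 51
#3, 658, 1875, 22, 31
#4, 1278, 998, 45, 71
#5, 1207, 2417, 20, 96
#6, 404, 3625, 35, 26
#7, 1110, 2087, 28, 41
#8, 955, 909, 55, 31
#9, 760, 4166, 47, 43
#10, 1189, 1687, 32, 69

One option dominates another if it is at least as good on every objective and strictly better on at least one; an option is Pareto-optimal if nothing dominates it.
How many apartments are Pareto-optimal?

#1: not dominated (best commute).
#2: dominated by #5 (size 1207≥464, rent 2417≤2826, commute 20≤25, walk score 96≥51).
#3: not dominated.
#4: not dominated (best size).
#5: not dominated (best walk score).
#6: dominated by #2 (size 464≥404, rent 2826≤3625, commute 25≤35, walk score 51≥26).
#7: not dominated.
#8: not dominated (best rent).
#9: dominated by #1 (size 1164≥760, rent 3914≤4166, commute 15≤47, walk score 75≥43).
#10: not dominated.
Pareto-optimal: #1, #3, #4, #5, #7, #8, #10 → 7.

7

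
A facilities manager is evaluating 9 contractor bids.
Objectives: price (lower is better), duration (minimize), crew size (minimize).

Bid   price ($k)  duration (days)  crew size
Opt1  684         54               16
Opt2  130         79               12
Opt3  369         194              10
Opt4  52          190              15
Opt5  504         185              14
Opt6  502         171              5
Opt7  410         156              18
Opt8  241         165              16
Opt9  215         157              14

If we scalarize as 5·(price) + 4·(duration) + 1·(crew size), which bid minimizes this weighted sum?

Opt1: 5·684 + 4·54 + 1·16 = 3652
Opt2: 5·130 + 4·79 + 1·12 = 978
Opt3: 5·369 + 4·194 + 1·10 = 2631
Opt4: 5·52 + 4·190 + 1·15 = 1035
Opt5: 5·504 + 4·185 + 1·14 = 3274
Opt6: 5·502 + 4·171 + 1·5 = 3199
Opt7: 5·410 + 4·156 + 1·18 = 2692
Opt8: 5·241 + 4·165 + 1·16 = 1881
Opt9: 5·215 + 4·157 + 1·14 = 1717
Lowest: Opt2 at 978.

Opt2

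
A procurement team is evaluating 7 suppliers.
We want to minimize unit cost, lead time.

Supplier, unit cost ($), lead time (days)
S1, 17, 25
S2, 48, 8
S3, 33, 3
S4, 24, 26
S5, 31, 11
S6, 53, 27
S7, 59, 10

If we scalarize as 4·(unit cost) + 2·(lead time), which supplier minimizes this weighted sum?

S1

S1: 4·17 + 2·25 = 118
S2: 4·48 + 2·8 = 208
S3: 4·33 + 2·3 = 138
S4: 4·24 + 2·26 = 148
S5: 4·31 + 2·11 = 146
S6: 4·53 + 2·27 = 266
S7: 4·59 + 2·10 = 256
Lowest: S1 at 118.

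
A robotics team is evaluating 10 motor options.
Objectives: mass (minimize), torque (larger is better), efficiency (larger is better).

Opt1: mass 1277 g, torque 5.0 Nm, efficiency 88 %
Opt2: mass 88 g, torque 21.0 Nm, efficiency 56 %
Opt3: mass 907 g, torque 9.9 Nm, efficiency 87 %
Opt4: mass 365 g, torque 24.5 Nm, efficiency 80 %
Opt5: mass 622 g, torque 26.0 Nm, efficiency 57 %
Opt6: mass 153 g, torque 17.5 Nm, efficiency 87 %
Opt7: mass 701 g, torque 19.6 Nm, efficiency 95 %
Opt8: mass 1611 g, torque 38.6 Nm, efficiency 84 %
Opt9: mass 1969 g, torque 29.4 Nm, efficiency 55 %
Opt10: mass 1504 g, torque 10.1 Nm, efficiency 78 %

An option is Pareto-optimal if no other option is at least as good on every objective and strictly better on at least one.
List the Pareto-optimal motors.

Opt2, Opt4, Opt5, Opt6, Opt7, Opt8

Opt1: dominated by Opt7 (mass 701≤1277, torque 19.6≥5.0, efficiency 95≥88).
Opt2: not dominated (best mass).
Opt3: dominated by Opt6 (mass 153≤907, torque 17.5≥9.9, efficiency 87≥87).
Opt4: not dominated.
Opt5: not dominated.
Opt6: not dominated.
Opt7: not dominated (best efficiency).
Opt8: not dominated (best torque).
Opt9: dominated by Opt8 (mass 1611≤1969, torque 38.6≥29.4, efficiency 84≥55).
Opt10: dominated by Opt4 (mass 365≤1504, torque 24.5≥10.1, efficiency 80≥78).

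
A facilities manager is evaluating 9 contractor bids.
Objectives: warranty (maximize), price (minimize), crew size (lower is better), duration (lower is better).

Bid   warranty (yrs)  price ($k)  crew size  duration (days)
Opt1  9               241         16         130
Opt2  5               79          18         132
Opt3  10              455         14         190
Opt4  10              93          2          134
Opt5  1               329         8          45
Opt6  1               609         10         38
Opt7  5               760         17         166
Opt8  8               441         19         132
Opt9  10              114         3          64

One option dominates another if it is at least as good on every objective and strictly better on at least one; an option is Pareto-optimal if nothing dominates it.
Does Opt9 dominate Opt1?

Yes

Opt9 vs Opt1: warranty 10≥9, price 114≤241, crew size 3≤16, duration 64≤130 — Opt9 is at least as good on every objective with at least one strict improvement.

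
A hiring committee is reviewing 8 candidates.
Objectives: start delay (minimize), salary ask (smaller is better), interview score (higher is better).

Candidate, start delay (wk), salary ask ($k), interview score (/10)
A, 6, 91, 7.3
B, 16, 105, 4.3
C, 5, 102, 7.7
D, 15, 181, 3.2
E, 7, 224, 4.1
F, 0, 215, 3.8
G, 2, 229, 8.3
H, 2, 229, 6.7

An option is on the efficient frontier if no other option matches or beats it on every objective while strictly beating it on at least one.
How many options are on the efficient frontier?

A: not dominated (best salary ask).
B: dominated by A (start delay 6≤16, salary ask 91≤105, interview score 7.3≥4.3).
C: not dominated.
D: dominated by A (start delay 6≤15, salary ask 91≤181, interview score 7.3≥3.2).
E: dominated by A (start delay 6≤7, salary ask 91≤224, interview score 7.3≥4.1).
F: not dominated (best start delay).
G: not dominated (best interview score).
H: dominated by G (start delay 2≤2, salary ask 229≤229, interview score 8.3≥6.7).
Pareto-optimal: A, C, F, G → 4.

4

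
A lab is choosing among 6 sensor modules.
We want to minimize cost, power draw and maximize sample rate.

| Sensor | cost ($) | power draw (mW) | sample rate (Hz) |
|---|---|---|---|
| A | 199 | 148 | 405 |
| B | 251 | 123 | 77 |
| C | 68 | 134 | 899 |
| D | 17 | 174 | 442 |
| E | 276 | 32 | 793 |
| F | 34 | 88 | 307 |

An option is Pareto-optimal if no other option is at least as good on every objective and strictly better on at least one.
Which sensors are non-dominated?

C, D, E, F

A: dominated by C (cost 68≤199, power draw 134≤148, sample rate 899≥405).
B: dominated by F (cost 34≤251, power draw 88≤123, sample rate 307≥77).
C: not dominated (best sample rate).
D: not dominated (best cost).
E: not dominated (best power draw).
F: not dominated.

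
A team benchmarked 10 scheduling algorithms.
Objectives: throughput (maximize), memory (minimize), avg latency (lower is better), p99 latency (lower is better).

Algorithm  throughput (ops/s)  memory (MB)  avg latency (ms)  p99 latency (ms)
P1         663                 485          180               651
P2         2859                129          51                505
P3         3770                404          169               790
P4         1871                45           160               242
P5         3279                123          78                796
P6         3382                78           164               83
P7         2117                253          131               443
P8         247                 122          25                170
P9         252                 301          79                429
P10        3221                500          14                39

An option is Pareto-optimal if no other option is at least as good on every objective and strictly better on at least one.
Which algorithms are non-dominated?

P1: dominated by P2 (throughput 2859≥663, memory 129≤485, avg latency 51≤180, p99 latency 505≤651).
P2: not dominated.
P3: not dominated (best throughput).
P4: not dominated (best memory).
P5: not dominated.
P6: not dominated.
P7: not dominated.
P8: not dominated.
P9: not dominated.
P10: not dominated (best avg latency).

P2, P3, P4, P5, P6, P7, P8, P9, P10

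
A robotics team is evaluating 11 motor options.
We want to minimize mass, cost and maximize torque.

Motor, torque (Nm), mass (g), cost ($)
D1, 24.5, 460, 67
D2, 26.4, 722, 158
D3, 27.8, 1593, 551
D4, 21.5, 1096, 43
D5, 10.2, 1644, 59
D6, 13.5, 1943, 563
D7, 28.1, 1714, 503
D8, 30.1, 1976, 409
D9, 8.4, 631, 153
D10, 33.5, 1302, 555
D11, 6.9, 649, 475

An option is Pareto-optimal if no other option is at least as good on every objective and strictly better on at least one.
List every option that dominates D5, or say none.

D4

D4: torque 21.5≥10.2, mass 1096≤1644, cost 43≤59 — dominates D5.
Others (D1, D2, D3, D6, D7, D8, D9, D10, D11) are each worse than D5 on at least one objective.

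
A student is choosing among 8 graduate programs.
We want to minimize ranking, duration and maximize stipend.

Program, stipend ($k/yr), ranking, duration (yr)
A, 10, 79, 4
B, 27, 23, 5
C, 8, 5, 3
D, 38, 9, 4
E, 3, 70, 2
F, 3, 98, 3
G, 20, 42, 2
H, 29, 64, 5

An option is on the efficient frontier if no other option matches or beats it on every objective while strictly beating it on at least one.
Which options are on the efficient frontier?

C, D, G

A: dominated by D (stipend 38≥10, ranking 9≤79, duration 4≤4).
B: dominated by D (stipend 38≥27, ranking 9≤23, duration 4≤5).
C: not dominated (best ranking).
D: not dominated (best stipend).
E: dominated by G (stipend 20≥3, ranking 42≤70, duration 2≤2).
F: dominated by C (stipend 8≥3, ranking 5≤98, duration 3≤3).
G: not dominated.
H: dominated by D (stipend 38≥29, ranking 9≤64, duration 4≤5).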